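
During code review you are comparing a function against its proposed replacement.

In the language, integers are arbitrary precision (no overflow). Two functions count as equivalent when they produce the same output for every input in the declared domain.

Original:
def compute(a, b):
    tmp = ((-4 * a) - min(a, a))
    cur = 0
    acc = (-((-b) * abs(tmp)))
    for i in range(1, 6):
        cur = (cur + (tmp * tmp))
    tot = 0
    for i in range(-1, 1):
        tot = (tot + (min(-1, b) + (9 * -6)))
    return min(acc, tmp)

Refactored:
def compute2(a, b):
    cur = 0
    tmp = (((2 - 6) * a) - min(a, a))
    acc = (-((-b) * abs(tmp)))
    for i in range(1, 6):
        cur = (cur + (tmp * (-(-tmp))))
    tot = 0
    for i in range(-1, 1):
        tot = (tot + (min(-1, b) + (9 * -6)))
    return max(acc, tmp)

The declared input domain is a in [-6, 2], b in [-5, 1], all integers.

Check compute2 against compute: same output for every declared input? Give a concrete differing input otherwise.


The rewrite breaks on a=-6, b=-5, where the results are -150 and 30.
compute: tmp = 30; cur = 0; acc = -150; [i=1]; cur = 900; [i=2]; cur = 1800; [i=3]; cur = 2700; [i=4]; cur = 3600; [i=5]; cur = 4500; tot = 0; [i=-1]; tot = -59; [i=0]; tot = -118; return -150
compute2: cur = 0; tmp = 30; acc = -150; [i=1]; cur = 900; [i=2]; cur = 1800; [i=3]; cur = 2700; [i=4]; cur = 3600; [i=5]; cur = 4500; tot = 0; [i=-1]; tot = -59; [i=0]; tot = -118; return 30
verdict: not equivalent; witness: a=-6, b=-5


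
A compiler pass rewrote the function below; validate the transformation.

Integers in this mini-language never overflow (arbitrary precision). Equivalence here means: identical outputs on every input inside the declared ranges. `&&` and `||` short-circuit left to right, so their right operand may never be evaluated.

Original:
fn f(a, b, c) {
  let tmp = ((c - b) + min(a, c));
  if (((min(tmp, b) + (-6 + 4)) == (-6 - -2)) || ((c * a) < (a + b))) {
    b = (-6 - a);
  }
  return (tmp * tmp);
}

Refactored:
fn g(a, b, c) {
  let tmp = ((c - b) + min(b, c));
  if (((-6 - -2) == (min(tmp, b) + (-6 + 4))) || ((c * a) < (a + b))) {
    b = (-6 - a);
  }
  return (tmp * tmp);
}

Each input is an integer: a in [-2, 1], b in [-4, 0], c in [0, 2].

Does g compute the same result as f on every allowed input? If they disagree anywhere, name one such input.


Try a=-2, b=-4, c=0.
f: tmp = 2; (((min(tmp, b) + (-6 + 4)) == (-6 - -2)) || ((c * a) < (a + b))) -> false; return 4
g: tmp = 0; (((-6 - -2) == (min(tmp, b) + (-6 + 4))) || ((c * a) < (a + b))) -> false; return 0
4 and 0 differ, so these are not the same function on this domain.
verdict: not equivalent; witness: a=-2, b=-4, c=0


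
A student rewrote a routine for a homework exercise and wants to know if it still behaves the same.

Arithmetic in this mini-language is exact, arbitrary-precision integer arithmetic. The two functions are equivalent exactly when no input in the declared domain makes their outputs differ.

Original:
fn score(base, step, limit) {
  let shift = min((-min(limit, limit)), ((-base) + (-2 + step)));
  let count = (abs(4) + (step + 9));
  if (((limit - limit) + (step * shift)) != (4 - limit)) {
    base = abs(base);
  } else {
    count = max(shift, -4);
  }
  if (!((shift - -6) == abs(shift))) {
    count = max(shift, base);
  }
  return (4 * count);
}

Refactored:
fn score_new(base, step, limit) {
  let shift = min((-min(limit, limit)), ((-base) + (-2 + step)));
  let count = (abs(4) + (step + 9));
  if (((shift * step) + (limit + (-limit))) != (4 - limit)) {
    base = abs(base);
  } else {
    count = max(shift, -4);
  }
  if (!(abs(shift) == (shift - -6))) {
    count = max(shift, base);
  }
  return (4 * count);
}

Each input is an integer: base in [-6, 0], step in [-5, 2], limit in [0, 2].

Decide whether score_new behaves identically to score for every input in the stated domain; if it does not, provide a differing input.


Side by side, the visible changes include: arithmetic usage differs.
As a probe, take base=-4, step=2, limit=2: score runs shift := -2 | count := 15 | (((limit - limit) + (step * shift)) != (4 - limit)): true | base := 4 | (!((shift - -6) == abs(shift))): true | count := 4 | result 16; score_new runs shift := -2 | count := 15 | (((shift * step) + (limit + (-limit))) != (4 - limit)): true | base := 4 | (!(abs(shift) == (shift - -6))): true | count := 4 | result 16; both end at 16.
Across all 168 domain points the two functions coincide.
verdict: equivalent


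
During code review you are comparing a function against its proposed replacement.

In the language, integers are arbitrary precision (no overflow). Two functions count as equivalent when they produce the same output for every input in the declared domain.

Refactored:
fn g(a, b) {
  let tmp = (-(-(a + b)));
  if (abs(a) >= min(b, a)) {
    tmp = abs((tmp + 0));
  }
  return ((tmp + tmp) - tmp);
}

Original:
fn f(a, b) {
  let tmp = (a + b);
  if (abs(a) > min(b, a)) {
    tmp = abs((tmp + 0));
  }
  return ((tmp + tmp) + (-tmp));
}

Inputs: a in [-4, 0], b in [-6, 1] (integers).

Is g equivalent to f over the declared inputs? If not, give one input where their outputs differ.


Although `(abs(a) > min(b, a))` became `(abs(a) >= min(b, a))`, no input in the stated domain can expose it.
As a probe, take a=0, b=-3: f runs tmp := -3 | (abs(a) > min(b, a)): true | tmp := 3 | result 3; g runs tmp := -3 | (abs(a) >= min(b, a)): true | tmp := 3 | result 3; both end at 3.
Sweeping the whole domain (40 inputs) finds no disagreement.
verdict: equivalent


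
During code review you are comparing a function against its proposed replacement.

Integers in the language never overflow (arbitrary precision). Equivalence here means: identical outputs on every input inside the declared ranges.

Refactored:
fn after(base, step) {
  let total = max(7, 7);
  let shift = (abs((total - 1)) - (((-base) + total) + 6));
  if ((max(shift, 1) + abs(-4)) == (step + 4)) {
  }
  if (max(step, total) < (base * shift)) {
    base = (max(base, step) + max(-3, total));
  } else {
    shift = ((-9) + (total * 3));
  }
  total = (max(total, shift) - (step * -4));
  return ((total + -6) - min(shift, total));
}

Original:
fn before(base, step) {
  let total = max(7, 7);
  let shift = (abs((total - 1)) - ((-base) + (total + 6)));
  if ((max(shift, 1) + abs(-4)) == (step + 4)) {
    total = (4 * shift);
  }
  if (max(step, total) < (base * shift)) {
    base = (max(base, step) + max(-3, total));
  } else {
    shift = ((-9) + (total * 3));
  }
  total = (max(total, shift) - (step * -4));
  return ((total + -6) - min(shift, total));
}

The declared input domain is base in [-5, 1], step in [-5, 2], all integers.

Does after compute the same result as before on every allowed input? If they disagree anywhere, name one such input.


base=-5, step=1 yields -2 from before but 17 from after.
verdict: not equivalent; witness: base=-5, step=1


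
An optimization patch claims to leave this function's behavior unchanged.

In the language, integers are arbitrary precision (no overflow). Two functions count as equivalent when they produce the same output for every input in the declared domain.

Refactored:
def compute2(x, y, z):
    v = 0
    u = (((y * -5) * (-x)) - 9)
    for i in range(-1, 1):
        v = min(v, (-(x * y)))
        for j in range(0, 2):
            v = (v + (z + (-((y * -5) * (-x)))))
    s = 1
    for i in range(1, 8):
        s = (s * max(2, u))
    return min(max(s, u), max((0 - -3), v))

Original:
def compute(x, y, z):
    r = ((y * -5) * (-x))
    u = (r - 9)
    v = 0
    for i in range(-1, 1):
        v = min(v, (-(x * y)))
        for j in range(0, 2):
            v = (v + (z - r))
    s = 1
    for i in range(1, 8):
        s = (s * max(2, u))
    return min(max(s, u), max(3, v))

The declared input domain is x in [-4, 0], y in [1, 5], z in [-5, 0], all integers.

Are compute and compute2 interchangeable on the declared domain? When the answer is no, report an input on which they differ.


Changes here: constant usage differs, and local variable names differ, and arithmetic usage differs, and statement counts differ; the full 150-point sweep finds no disagreement.
verdict: equivalent


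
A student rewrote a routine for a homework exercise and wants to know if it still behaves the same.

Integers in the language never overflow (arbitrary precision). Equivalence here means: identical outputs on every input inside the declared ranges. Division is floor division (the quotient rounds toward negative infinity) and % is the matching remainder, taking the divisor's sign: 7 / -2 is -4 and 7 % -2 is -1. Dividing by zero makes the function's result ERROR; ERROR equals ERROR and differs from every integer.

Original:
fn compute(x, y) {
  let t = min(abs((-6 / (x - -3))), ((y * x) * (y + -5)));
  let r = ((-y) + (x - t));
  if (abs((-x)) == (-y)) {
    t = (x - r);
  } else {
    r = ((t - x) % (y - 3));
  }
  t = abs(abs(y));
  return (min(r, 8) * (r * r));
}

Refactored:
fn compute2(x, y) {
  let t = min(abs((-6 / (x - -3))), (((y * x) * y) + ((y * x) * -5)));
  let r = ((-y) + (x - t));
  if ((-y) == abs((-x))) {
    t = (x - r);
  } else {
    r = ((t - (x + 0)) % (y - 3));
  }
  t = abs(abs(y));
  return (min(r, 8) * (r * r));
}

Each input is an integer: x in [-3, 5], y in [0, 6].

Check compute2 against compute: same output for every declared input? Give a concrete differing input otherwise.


Changes here: arithmetic usage differs; constant usage differs; the full 63-point sweep finds no disagreement.
verdict: equivalent


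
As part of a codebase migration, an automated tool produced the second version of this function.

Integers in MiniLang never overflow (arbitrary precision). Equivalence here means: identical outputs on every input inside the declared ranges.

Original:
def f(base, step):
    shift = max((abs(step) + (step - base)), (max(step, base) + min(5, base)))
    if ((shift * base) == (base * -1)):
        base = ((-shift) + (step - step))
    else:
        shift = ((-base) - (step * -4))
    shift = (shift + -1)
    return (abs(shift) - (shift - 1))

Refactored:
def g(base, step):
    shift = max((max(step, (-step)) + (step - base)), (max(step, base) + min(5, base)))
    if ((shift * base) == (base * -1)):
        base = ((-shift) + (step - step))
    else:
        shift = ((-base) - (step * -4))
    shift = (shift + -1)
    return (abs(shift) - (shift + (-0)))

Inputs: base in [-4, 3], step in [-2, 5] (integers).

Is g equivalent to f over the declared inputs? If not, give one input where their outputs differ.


The rewrite breaks on base=-4, step=-2, where the results are 11 and 10.
f: shift=4, then ((shift * base) == (base * -1)) is false, then shift=-4, then shift=-5, then returns 11
g: shift=4, then ((shift * base) == (base * -1)) is false, then shift=-4, then shift=-5, then returns 10
verdict: not equivalent; witness: base=-4, step=-2


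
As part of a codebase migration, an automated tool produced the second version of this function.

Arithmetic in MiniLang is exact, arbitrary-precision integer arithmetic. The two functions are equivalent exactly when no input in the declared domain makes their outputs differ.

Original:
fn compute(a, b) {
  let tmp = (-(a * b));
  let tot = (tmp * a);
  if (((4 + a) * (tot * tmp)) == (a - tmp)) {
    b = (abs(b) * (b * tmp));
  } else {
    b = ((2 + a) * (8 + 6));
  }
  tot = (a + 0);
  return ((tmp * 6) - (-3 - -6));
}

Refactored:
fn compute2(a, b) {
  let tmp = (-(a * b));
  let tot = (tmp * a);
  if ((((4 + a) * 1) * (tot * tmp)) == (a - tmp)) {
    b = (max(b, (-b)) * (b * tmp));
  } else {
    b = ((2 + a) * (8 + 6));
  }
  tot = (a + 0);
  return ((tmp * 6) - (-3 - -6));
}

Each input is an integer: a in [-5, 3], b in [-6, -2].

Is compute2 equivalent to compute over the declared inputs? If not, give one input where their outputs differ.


Behavior is preserved: although arithmetic usage differs; also min/max/abs usage differs; also constant usage differs, the outputs never diverge.
Tracing a=-5, b=-2: compute: tmp=-10, then tot=50, then (((4 + a) * (tot * tmp)) == (a - tmp)) is false, then b=-42, then tot=-5, then returns -63 | compute2: tmp=-10, then tot=50, then ((((4 + a) * 1) * (tot * tmp)) == (a - tmp)) is false, then b=-42, then tot=-5, then returns -63 — matching result -63.
Across all 45 domain points the two functions coincide.
verdict: equivalent


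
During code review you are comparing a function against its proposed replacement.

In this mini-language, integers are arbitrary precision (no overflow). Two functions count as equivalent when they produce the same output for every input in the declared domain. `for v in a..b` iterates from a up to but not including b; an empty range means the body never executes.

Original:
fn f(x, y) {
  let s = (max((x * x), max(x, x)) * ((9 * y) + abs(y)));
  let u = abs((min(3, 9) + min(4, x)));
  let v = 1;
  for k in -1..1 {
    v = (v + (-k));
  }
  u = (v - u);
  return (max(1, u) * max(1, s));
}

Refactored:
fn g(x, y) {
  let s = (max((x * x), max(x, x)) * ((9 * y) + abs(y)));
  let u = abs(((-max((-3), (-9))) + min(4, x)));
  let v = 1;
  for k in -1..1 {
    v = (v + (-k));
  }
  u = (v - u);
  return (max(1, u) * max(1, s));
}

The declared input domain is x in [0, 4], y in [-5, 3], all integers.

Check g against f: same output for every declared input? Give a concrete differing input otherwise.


Changes here: min/max/abs usage differs; the full 45-point sweep finds no disagreement.
verdict: equivalent


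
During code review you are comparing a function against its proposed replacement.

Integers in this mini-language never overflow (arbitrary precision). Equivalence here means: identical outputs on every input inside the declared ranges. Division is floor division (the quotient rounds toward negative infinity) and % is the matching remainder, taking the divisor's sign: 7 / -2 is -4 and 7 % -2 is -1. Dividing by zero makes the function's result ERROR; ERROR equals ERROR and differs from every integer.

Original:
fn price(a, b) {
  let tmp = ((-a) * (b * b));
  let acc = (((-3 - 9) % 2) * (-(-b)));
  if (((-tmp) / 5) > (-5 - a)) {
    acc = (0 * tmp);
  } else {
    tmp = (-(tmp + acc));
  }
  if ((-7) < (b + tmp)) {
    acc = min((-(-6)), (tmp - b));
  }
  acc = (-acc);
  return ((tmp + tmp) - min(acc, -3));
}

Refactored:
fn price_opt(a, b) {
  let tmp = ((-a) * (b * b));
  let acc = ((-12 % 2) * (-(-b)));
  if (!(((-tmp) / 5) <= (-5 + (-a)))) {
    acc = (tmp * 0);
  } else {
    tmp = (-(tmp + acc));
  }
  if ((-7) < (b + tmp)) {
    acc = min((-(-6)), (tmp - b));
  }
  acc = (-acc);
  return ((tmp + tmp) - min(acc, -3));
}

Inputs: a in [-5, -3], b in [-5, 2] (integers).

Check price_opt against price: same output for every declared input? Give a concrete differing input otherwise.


Side by side, the visible changes include: boolean connective usage differs, constant usage differs, arithmetic usage differs, comparison usage differs.
One worked example (a=-3, b=-3) — price: tmp := 27 | acc := 0 | (((-tmp) / 5) > (-5 - a)): false | tmp := -27 | ((-7) < (b + tmp)): false | acc := 0 | result -51; price_opt: tmp := 27 | acc := 0 | (!(((-tmp) / 5) <= (-5 + (-a)))): false | tmp := -27 | ((-7) < (b + tmp)): false | acc := 0 | result -51; agreement on -51.
Checked all 24 inputs in the declared domain: the outputs agree on every one.
verdict: equivalent


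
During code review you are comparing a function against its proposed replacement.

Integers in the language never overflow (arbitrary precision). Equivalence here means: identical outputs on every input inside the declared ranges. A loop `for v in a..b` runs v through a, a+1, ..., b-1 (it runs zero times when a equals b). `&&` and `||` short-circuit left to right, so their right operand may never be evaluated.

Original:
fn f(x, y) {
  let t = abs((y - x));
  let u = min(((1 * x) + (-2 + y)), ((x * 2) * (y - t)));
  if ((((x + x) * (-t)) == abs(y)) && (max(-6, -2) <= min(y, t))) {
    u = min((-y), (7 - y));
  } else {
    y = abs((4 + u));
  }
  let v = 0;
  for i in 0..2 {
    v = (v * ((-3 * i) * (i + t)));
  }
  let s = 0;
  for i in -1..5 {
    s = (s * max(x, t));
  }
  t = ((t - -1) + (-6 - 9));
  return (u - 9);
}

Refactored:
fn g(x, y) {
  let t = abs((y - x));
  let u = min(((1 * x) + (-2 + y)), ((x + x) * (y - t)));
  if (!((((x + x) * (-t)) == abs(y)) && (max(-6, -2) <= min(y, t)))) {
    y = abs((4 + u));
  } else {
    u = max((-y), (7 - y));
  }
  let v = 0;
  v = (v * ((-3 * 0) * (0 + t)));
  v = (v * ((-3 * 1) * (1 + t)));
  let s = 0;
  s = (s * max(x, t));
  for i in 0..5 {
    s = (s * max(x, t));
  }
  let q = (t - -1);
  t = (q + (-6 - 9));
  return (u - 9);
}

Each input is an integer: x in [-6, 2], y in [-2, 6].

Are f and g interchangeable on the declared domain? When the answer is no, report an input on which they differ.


There is a counterexample at x=-1, y=-2: -7 on one side, 0 on the other.
f: t becomes 1; next u becomes -5; next ((((x + x) * (-t)) == abs(y)) && (max(-6, -2) <= min(y, t))) evaluates to true; next u becomes 2; next v becomes 0; next at i=0:; next v becomes 0; next at i=1:; next v becomes 0; next s becomes 0; next at i=-1:; next s becomes 0; next at i=0:; next s becomes 0; next at i=1:; next s becomes 0; next at i=2:; next s becomes 0; next at i=3:; next s becomes 0; next at i=4:; next s becomes 0; next t becomes -13; next final value -7
g: t becomes 1; next u becomes -5; next (!((((x + x) * (-t)) == abs(y)) && (max(-6, -2) <= min(y, t)))) evaluates to false; next u becomes 9; next v becomes 0; next v becomes 0; next v becomes 0; next s becomes 0; next s becomes 0; next at i=0:; next s becomes 0; next at i=1:; next s becomes 0; next at i=2:; next s becomes 0; next at i=3:; next s becomes 0; next at i=4:; next s becomes 0; next q becomes 2; next t becomes -13; next final value 0
verdict: not equivalent; witness: x=-1, y=-2


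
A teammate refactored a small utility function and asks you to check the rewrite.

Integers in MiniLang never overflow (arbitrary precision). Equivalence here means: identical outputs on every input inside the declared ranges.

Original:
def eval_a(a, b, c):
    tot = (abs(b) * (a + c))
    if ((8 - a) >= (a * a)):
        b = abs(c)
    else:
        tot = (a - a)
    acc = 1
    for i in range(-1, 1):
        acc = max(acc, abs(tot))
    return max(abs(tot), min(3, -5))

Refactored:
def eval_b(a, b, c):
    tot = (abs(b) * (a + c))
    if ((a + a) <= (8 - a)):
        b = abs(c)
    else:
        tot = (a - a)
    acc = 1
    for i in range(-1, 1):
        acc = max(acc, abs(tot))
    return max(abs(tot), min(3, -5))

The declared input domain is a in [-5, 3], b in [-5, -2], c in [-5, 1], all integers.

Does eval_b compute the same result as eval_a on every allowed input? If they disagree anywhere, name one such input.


Take a=-5, b=-5, c=-5.
eval_a: tot = -50; ((8 - a) >= (a * a)) -> false; tot = 0; acc = 1; [i=-1]; acc = 1; [i=0]; acc = 1; return 0
eval_b: tot = -50; ((a + a) <= (8 - a)) -> true; b = 5; acc = 1; [i=-1]; acc = 50; [i=0]; acc = 50; return 50
0 != 50, so the rewrite changes behavior.
verdict: not equivalent; witness: a=-5, b=-5, c=-5


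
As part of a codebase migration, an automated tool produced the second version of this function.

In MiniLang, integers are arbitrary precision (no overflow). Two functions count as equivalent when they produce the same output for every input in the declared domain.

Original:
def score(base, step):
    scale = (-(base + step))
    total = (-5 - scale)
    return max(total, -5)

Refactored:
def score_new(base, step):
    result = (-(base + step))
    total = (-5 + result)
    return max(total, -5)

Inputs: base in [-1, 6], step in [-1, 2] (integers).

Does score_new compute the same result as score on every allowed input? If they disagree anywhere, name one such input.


Evaluate both at base=-1, step=-1.
score: scale=2, then total=-7, then returns -5
score_new: result=2, then total=-3, then returns -3
-5 against -3: the behavior changed.
verdict: not equivalent; witness: base=-1, step=-1


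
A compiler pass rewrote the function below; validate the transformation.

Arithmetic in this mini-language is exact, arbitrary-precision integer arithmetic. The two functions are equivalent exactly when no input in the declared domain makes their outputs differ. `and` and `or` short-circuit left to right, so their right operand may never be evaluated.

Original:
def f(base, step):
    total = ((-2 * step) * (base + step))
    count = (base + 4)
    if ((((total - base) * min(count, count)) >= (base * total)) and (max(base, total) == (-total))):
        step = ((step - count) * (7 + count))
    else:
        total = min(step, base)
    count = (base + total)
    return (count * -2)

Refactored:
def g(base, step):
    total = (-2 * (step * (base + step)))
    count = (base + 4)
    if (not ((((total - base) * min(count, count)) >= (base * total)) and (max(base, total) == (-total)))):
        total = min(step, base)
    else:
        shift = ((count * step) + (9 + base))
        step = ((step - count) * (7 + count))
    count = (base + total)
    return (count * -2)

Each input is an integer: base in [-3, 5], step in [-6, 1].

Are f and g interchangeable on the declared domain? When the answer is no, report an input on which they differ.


This is a faithful refactor — arithmetic usage differs, and local variable names differ, and statement counts differ, and boolean connective usage differs, and constant usage differs, but the computed results match everywhere.
Spot check at base=4, step=0 — f: total=0, then count=8, then ((((total - base) * min(count, count)) >= (base * total)) and (max(base, total) == (-total))) is false, then total=0, then count=4, then returns -8. g: total=0, then count=8, then (not ((((total - base) * min(count, count)) >= (base * total)) and (max(base, total) == (-total)))) is true, then total=0, then count=4, then returns -8. Both give -8.
Sweeping the whole domain (72 inputs) finds no disagreement.
verdict: equivalent


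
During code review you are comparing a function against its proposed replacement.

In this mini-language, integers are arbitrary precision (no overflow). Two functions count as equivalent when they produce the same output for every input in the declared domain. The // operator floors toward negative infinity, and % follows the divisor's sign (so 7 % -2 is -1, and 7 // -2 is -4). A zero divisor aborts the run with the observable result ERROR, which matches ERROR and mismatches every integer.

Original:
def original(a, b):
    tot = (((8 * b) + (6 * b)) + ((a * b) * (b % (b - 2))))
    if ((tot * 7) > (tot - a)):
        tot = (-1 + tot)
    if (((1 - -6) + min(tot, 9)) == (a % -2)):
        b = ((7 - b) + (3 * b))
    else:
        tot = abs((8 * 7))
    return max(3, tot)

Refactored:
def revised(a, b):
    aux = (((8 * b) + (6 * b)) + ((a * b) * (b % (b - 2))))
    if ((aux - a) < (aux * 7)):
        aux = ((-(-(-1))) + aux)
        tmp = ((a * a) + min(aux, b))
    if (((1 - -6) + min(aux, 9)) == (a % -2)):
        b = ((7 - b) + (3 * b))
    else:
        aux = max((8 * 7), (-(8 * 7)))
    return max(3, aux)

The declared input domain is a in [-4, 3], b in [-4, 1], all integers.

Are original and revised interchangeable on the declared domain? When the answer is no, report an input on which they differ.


Equivalent — the differences include min/max/abs usage differs; and comparison usage differs; and local variable names differ; and arithmetic usage differs; and statement counts differ; and constant usage differs, yet no declared input distinguishes the two.
Tracing a=-4, b=0: original: tot := 0 | ((tot * 7) > (tot - a)): false | (((1 - -6) + min(tot, 9)) == (a % -2)): false | tot := 56 | result 56 | revised: aux := 0 | ((aux - a) < (aux * 7)): false | (((1 - -6) + min(aux, 9)) == (a % -2)): false | aux := 56 | result 56 — matching result 56.
Every one of the 48 inputs gives matching results.
verdict: equivalent


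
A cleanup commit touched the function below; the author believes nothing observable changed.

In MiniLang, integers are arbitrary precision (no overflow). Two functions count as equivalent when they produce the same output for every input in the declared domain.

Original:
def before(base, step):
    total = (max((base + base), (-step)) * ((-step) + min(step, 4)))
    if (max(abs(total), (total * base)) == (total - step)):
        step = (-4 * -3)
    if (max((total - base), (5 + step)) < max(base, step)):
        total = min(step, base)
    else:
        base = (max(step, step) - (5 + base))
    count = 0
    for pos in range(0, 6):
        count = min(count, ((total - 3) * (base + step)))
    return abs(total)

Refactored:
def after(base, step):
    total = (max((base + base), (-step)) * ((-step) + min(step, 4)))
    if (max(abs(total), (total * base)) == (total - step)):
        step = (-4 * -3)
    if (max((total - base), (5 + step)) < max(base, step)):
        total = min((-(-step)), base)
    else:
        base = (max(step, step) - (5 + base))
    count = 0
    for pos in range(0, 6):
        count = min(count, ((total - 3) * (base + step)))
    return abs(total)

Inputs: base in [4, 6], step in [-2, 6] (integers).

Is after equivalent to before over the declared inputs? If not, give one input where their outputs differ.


Side by side, the visible changes include: same computation, different form.
One worked example (base=4, step=2) — before: total=0, then (max(abs(total), (total * base)) == (total - step)) is false, then (max((total - base), (5 + step)) < max(base, step)) is false, then base=-7, then count=0, then (pos=0), then count=0, then (pos=1), then count=0, then (pos=2), then count=0, then (pos=3), then count=0, then (pos=4), then count=0, then (pos=5), then count=0, then returns 0; after: total=0, then (max(abs(total), (total * base)) == (total - step)) is false, then (max((total - base), (5 + step)) < max(base, step)) is false, then base=-7, then count=0, then (pos=0), then count=0, then (pos=1), then count=0, then (pos=2), then count=0, then (pos=3), then count=0, then (pos=4), then count=0, then (pos=5), then count=0, then returns 0; agreement on 0.
Across all 27 domain points the two functions coincide.
verdict: equivalent


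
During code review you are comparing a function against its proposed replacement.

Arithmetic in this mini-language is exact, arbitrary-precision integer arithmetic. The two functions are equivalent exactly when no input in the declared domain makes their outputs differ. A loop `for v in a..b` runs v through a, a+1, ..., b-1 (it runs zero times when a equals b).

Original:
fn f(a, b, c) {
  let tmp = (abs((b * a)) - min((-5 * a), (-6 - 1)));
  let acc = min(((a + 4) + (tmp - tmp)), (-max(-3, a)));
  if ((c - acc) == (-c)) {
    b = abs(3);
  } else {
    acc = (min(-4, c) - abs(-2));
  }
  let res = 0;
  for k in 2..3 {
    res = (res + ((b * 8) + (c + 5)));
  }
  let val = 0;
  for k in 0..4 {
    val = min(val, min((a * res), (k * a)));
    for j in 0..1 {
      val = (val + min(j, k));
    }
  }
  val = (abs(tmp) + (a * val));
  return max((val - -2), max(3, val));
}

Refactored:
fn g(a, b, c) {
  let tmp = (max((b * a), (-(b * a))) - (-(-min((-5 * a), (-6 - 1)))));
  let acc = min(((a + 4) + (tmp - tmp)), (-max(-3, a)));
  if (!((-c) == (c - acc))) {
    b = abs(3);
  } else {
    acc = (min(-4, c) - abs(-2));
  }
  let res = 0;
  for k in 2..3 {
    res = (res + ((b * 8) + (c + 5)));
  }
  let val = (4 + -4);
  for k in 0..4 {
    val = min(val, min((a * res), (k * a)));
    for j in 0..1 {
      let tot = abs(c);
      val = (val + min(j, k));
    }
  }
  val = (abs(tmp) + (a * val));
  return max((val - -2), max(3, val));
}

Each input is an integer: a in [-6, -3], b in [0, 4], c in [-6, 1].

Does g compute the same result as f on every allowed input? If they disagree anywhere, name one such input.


Try a=-6, b=0, c=-6.
f: tmp becomes 7; next acc becomes -2; next ((c - acc) == (-c)) evaluates to false; next acc becomes -8; next res becomes 0; next at k=2:; next res becomes -1; next val becomes 0; next at k=0:; next val becomes 0; next at j=0:; next val becomes 0; next at k=1:; next val becomes -6; next at j=0:; next val becomes -6; next at k=2:; next val becomes -12; next at j=0:; next val becomes -12; next at k=3:; next val becomes -18; next at j=0:; next val becomes -18; next val becomes 115; next final value 117
g: tmp becomes 7; next acc becomes -2; next (!((-c) == (c - acc))) evaluates to true; next b becomes 3; next res becomes 0; next at k=2:; next res becomes 23; next val becomes 0; next at k=0:; next val becomes -138; next at j=0:; next tot becomes 6; next val becomes -138; next at k=1:; next val becomes -138; next at j=0:; next tot becomes 6; next val becomes -138; next at k=2:; next val becomes -138; next at j=0:; next tot becomes 6; next val becomes -138; next at k=3:; next val becomes -138; next at j=0:; next tot becomes 6; next val becomes -138; next val becomes 835; next final value 837
117 against 837: the behavior changed.
verdict: not equivalent; witness: a=-6, b=0, c=-6


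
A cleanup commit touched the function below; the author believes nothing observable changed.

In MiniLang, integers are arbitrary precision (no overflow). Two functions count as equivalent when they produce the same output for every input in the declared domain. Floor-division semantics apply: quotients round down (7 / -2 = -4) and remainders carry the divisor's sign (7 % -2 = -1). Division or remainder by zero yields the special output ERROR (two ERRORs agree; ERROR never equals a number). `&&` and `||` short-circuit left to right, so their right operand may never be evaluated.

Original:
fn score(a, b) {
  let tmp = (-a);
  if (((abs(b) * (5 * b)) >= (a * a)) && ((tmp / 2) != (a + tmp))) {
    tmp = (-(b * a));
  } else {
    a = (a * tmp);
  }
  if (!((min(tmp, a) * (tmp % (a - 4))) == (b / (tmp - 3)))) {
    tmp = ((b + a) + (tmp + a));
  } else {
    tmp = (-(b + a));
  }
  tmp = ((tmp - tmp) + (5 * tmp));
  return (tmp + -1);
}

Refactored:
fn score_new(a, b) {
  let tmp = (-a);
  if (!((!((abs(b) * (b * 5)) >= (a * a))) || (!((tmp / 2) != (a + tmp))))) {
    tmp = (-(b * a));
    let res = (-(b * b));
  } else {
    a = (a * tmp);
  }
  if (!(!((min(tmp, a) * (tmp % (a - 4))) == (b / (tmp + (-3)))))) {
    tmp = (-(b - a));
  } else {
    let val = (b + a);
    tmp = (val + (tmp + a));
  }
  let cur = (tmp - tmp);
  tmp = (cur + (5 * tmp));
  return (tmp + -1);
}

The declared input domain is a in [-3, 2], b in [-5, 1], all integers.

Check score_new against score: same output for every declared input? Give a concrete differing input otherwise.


At a=1, b=-5: score gives 29, score_new gives 19.
verdict: not equivalent; witness: a=1, b=-5


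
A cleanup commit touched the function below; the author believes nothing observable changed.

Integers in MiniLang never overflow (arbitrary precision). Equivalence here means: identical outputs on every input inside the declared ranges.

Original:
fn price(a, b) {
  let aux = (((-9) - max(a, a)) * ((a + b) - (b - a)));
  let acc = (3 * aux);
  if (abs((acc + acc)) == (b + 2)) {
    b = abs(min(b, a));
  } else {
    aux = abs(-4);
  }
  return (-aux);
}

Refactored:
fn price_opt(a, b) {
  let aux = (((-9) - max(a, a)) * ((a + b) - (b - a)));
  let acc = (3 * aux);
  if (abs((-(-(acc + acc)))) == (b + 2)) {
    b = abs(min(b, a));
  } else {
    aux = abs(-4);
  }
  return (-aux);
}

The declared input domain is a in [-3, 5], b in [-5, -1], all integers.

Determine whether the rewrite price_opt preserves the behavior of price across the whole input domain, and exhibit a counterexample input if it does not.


Equivalent — the differences include same computation, different form, yet no declared input distinguishes the two.
As a probe, take a=-3, b=-3: price runs aux=36, then acc=108, then (abs((acc + acc)) == (b + 2)) is false, then aux=4, then returns -4; price_opt runs aux=36, then acc=108, then (abs((-(-(acc + acc)))) == (b + 2)) is false, then aux=4, then returns -4; both end at -4.
Sweeping the whole domain (45 inputs) finds no disagreement.
verdict: equivalent


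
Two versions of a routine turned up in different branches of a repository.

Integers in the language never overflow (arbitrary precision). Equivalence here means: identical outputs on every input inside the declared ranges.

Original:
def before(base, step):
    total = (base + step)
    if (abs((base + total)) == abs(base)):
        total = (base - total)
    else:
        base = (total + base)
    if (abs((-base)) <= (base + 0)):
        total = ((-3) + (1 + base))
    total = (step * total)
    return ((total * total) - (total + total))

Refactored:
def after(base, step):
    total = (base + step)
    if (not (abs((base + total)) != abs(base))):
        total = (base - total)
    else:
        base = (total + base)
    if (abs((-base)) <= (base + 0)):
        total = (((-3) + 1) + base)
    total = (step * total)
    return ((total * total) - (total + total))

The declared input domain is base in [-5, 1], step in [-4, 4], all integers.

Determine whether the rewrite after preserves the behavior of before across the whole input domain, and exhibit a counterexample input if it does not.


Comparing the listings, the differences include: comparison usage differs; also boolean connective usage differs.
Tracing base=-5, step=0: before: total = -5; (abs((base + total)) == abs(base)) -> false; base = -10; (abs((-base)) <= (base + 0)) -> false; total = 0; return 0 | after: total = -5; (not (abs((base + total)) != abs(base))) -> false; base = -10; (abs((-base)) <= (base + 0)) -> false; total = 0; return 0 — matching result 0.
Checked all 63 inputs in the declared domain: the outputs agree on every one.
verdict: equivalent


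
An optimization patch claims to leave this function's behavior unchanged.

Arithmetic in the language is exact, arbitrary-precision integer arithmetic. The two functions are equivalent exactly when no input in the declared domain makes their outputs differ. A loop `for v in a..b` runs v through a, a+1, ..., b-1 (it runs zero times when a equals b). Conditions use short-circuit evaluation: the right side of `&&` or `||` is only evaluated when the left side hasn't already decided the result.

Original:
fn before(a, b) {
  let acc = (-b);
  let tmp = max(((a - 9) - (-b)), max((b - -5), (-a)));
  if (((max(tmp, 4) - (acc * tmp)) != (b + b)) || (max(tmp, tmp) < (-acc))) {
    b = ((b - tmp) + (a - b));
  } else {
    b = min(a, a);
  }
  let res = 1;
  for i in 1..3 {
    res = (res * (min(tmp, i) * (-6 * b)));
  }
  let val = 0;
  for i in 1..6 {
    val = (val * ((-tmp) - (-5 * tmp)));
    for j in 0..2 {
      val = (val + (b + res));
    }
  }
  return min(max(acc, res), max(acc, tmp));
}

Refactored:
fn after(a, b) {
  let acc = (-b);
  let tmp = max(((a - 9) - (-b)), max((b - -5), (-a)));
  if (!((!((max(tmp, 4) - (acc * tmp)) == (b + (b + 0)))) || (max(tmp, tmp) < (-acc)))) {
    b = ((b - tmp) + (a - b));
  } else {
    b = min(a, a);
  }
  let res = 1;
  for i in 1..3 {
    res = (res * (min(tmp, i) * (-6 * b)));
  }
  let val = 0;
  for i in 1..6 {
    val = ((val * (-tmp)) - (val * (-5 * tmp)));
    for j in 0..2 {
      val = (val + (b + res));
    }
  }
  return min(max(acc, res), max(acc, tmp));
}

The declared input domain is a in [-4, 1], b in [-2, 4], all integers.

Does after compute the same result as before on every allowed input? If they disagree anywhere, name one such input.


Consider the input a=0, b=-2.
before: acc = 2; tmp = 3; (((max(tmp, 4) - (acc * tmp)) != (b + b)) || (max(tmp, tmp) < (-acc))) -> true; b = -3; res = 1; [i=1]; res = 18; [i=2]; res = 648; val = 0; [i=1]; val = 0; [j=0]; val = 645; [j=1]; val = 1290; [i=2]; val = 15480; [j=0]; val = 16125; [j=1]; val = 16770; [i=3]; val = 201240; [j=0]; val = 201885; [j=1]; val = 202530; [i=4]; val = 2430360; [j=0]; val = 2431005; [j=1]; val = 2431650; [i=5]; val = 29179800; [j=0]; val = 29180445; [j=1]; val = 29181090; return 3
after: acc = 2; tmp = 3; (!((!((max(tmp, 4) - (acc * tmp)) == (b + (b + 0)))) || (max(tmp, tmp) < (-acc)))) -> false; b = 0; res = 1; [i=1]; res = 0; [i=2]; res = 0; val = 0; [i=1]; val = 0; [j=0]; val = 0; [j=1]; val = 0; [i=2]; val = 0; [j=0]; val = 0; [j=1]; val = 0; [i=3]; val = 0; [j=0]; val = 0; [j=1]; val = 0; [i=4]; val = 0; [j=0]; val = 0; [j=1]; val = 0; [i=5]; val = 0; [j=0]; val = 0; [j=1]; val = 0; return 2
3 vs 2 — the two versions disagree here.
verdict: not equivalent; witness: a=0, b=-2


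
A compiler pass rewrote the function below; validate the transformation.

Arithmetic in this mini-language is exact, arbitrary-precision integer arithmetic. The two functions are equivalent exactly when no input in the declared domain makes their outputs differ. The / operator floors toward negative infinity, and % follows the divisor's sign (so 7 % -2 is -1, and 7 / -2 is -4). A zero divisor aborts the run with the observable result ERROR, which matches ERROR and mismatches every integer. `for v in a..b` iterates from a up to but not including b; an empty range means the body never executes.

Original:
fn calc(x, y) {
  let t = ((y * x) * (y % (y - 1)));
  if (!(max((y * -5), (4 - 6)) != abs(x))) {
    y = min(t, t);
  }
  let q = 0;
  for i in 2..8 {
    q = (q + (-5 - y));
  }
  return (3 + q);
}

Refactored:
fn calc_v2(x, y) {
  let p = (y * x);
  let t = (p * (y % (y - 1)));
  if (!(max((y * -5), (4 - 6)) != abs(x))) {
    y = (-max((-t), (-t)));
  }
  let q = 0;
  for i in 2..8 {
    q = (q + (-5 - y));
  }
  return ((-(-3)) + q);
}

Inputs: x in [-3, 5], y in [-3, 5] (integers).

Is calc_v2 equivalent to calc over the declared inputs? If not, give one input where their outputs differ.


Differences: local variable names differ; and statement counts differ; and min/max/abs usage differs — yet all 81 inputs agree.
verdict: equivalent


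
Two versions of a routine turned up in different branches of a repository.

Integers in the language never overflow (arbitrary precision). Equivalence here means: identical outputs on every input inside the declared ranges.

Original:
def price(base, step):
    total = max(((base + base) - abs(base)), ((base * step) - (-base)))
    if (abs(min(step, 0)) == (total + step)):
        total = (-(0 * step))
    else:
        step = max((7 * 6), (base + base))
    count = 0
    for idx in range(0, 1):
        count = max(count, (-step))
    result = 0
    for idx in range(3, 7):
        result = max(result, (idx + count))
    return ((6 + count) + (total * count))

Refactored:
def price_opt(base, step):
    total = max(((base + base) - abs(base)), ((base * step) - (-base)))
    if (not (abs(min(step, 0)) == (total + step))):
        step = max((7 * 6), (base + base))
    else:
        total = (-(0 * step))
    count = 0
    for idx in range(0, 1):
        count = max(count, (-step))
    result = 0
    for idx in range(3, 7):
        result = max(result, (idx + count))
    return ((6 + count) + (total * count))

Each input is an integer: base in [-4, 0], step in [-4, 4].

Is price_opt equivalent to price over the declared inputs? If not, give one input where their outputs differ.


The two are interchangeable: boolean connective usage differs, and every declared input agrees.
Spot check at base=-2, step=-3 — price: total=4, then (abs(min(step, 0)) == (total + step)) is false, then step=42, then count=0, then (idx=0), then count=0, then result=0, then (idx=3), then result=3, then (idx=4), then result=4, then (idx=5), then result=5, then (idx=6), then result=6, then returns 6. price_opt: total=4, then (not (abs(min(step, 0)) == (total + step))) is true, then step=42, then count=0, then (idx=0), then count=0, then result=0, then (idx=3), then result=3, then (idx=4), then result=4, then (idx=5), then result=5, then (idx=6), then result=6, then returns 6. Both give 6.
Every one of the 45 inputs gives matching results.
verdict: equivalent


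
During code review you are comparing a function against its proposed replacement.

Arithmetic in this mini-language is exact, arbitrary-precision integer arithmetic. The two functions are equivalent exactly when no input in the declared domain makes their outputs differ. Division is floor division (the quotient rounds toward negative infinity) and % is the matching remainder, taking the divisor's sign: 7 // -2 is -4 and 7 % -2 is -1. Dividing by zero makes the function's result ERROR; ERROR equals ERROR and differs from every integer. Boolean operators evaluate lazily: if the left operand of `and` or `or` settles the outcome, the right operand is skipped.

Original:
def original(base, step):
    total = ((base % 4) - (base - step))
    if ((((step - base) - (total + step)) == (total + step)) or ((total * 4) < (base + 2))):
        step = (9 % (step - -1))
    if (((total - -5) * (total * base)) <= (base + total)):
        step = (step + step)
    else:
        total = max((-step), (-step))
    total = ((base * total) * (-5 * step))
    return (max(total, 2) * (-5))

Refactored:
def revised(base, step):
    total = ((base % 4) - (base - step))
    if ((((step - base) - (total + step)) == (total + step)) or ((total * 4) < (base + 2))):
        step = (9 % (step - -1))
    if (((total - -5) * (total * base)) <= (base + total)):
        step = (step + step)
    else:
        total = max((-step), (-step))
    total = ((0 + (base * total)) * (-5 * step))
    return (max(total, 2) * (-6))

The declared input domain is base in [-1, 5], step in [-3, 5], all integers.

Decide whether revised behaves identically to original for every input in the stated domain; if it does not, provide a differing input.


The rewrite breaks on base=-1, step=-3, where the results are -10 and -12.
original: total := 1 | ((((step - base) - (total + step)) == (total + step)) or ((total * 4) < (base + 2))): false | (((total - -5) * (total * base)) <= (base + total)): true | step := -6 | total := -30 | result -10
revised: total := 1 | ((((step - base) - (total + step)) == (total + step)) or ((total * 4) < (base + 2))): false | (((total - -5) * (total * base)) <= (base + total)): true | step := -6 | total := -30 | result -12
verdict: not equivalent; witness: base=-1, step=-3
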